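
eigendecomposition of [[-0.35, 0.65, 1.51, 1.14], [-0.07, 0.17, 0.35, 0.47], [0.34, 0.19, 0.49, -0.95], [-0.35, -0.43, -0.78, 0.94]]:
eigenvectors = [[0.03+0.00j, (-0.96+0j), 0.75+0.00j, 0.75-0.00j], [-0.09+0.00j, -0.11+0.00j, 0.31-0.42j, (0.31+0.42j)], [0.65+0.00j, (0.22+0j), -0.16+0.23j, (-0.16-0.23j)], [-0.75+0.00j, -0.16+0.00j, (0.3+0.05j), (0.3-0.05j)]]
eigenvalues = [(1.58+0j), (-0.42+0j), (0.05+0.16j), (0.05-0.16j)]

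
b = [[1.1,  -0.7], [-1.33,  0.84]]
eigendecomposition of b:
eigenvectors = [[0.64, 0.54], [-0.77, 0.84]]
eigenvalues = [1.94, -0.0]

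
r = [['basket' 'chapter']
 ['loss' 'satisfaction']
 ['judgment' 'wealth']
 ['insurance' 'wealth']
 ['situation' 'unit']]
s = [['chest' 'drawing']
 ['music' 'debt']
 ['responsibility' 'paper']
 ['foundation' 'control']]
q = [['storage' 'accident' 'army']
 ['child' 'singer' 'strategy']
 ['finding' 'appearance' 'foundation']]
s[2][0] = 'responsibility'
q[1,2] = 'strategy'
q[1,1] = 'singer'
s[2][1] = 'paper'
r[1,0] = 'loss'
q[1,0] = 'child'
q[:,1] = ['accident', 'singer', 'appearance']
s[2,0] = 'responsibility'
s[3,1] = 'control'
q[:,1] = ['accident', 'singer', 'appearance']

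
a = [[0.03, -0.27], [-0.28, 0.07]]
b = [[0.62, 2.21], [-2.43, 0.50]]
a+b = [[0.65, 1.94], [-2.71, 0.57]]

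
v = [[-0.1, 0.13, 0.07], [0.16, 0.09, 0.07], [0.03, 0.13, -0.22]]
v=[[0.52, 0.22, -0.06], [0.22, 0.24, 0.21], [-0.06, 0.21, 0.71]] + [[-0.62, -0.09, 0.13], [-0.06, -0.15, -0.14], [0.09, -0.08, -0.93]]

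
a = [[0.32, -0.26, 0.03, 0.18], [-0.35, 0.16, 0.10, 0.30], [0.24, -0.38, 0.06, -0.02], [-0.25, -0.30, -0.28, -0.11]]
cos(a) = [[0.92, 0.09, 0.03, 0.02], [0.11, 1.01, 0.04, 0.03], [-0.11, 0.07, 1.01, 0.04], [0.01, -0.08, 0.01, 1.06]]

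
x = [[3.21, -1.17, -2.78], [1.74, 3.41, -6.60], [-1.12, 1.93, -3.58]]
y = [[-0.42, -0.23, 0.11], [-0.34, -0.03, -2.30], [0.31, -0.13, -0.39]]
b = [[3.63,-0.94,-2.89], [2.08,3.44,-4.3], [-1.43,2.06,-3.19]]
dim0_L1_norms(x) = [6.07, 6.51, 12.96]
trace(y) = -0.84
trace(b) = 3.88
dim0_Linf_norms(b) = [3.63, 3.44, 4.3]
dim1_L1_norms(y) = [0.76, 2.67, 0.83]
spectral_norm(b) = 7.31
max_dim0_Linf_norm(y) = 2.3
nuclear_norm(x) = 13.79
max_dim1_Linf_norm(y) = 2.3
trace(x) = 3.04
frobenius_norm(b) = 8.57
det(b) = -46.30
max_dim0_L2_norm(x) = 8.01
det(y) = 0.32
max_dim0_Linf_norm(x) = 6.6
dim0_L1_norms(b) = [7.14, 6.44, 10.38]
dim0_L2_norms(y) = [0.62, 0.27, 2.34]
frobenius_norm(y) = 2.43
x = b + y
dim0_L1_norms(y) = [1.07, 0.39, 2.8]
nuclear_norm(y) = 3.16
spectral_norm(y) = 2.35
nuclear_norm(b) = 13.03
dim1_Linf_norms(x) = [3.21, 6.6, 3.58]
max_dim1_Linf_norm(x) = 6.6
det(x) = -34.19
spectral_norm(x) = 8.90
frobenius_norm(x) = 9.77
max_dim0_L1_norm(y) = 2.8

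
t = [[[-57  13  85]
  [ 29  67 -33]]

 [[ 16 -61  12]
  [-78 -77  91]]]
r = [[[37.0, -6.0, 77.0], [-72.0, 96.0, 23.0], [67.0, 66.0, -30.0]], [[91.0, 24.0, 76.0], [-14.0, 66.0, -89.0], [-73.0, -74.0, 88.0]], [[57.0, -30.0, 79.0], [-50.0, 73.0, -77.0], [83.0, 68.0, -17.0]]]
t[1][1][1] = -77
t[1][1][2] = 91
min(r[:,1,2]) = -89.0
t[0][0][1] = 13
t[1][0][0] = 16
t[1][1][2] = 91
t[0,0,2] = 85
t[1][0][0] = 16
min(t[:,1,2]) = -33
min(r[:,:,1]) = -74.0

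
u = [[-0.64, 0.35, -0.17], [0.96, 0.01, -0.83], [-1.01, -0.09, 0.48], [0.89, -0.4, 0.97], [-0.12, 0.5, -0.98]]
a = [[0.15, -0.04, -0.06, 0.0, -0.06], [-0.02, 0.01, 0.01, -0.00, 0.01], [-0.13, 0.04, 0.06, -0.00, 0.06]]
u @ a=[[-0.08, 0.02, 0.03, 0.0, 0.03], [0.25, -0.07, -0.11, 0.00, -0.11], [-0.21, 0.06, 0.09, 0.0, 0.09], [0.02, -0.00, 0.0, 0.0, 0.0], [0.1, -0.03, -0.05, 0.00, -0.05]]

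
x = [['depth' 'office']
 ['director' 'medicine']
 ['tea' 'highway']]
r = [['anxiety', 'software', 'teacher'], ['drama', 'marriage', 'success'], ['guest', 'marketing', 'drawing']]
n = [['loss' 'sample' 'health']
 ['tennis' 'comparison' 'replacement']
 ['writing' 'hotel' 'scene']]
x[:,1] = ['office', 'medicine', 'highway']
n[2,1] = 'hotel'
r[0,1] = 'software'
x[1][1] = 'medicine'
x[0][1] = 'office'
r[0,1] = 'software'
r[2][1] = 'marketing'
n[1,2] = 'replacement'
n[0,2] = 'health'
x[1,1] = 'medicine'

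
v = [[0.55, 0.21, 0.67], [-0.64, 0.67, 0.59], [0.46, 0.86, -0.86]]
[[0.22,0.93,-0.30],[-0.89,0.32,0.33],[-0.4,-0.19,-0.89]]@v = [[-0.61, 0.41, 0.95], [-0.54, 0.31, -0.69], [-0.51, -0.98, 0.39]]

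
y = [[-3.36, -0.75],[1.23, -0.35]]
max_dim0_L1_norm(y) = 4.59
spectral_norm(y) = 3.63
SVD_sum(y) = [[-3.39, -0.57], [1.14, 0.19]] + [[0.03, -0.18],[0.09, -0.54]]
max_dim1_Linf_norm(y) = 3.36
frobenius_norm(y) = 3.67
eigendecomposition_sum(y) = [[-3.46, -0.98],  [1.6, 0.45]] + [[0.10, 0.23], [-0.37, -0.80]]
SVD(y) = [[-0.95, 0.32], [0.32, 0.95]] @ diag([3.6266632171364024, 0.5786310650750103]) @ [[0.99, 0.17], [0.17, -0.99]]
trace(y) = -3.71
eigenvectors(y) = [[-0.91, 0.27],[0.42, -0.96]]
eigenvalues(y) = [-3.01, -0.7]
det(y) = 2.10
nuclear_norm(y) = 4.21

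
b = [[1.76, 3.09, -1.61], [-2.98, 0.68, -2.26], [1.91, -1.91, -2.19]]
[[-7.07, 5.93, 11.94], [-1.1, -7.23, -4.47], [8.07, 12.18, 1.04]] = b@[[0.34,3.49,2.35], [-2.92,-0.95,2.3], [-0.84,-1.69,-0.43]]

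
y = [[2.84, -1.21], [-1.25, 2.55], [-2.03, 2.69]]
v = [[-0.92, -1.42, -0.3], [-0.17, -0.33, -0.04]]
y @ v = [[-2.41, -3.63, -0.8], [0.72, 0.93, 0.27], [1.41, 1.99, 0.5]]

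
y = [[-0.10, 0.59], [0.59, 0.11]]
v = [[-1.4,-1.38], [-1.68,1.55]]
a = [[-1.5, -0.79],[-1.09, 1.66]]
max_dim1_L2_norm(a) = 1.99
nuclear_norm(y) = 1.20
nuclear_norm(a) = 3.68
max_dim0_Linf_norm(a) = 1.66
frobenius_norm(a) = 2.61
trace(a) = 0.16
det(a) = -3.35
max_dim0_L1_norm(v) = 3.08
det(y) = -0.36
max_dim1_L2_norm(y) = 0.6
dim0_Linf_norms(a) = [1.5, 1.66]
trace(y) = 0.01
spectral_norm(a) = 2.01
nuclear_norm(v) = 4.25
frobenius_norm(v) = 3.01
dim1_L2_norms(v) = [1.97, 2.29]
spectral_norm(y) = 0.60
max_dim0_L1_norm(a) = 2.59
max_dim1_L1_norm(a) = 2.75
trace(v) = 0.15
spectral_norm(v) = 2.29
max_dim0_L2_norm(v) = 2.19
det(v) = -4.49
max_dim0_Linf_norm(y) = 0.59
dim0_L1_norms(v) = [3.08, 2.93]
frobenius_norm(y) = 0.85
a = v + y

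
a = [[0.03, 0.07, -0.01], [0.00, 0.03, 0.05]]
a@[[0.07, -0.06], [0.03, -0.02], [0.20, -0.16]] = [[0.0, -0.00], [0.01, -0.01]]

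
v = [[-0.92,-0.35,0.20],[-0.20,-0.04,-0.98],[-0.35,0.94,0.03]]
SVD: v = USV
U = [[-0.97, 0.05, -0.24],[-0.2, 0.44, 0.88],[0.15, 0.90, -0.41]]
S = [1.0, 1.0, 1.0]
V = [[0.87, 0.49, 0.01],[-0.45, 0.81, -0.39],[0.19, -0.34, -0.92]]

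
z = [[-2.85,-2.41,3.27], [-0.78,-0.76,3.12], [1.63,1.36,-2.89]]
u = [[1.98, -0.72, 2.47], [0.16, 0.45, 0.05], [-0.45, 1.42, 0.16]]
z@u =[[-7.5,5.61,-6.64], [-3.07,4.65,-1.47], [4.75,-4.67,3.63]]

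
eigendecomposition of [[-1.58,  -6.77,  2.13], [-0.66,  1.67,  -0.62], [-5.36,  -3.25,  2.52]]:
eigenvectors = [[0.48+0.00j, 0.01-0.49j, (0.01+0.49j)], [0.26+0.00j, 0.10+0.26j, 0.10-0.26j], [(0.84+0j), 0.83+0.00j, 0.83-0.00j]]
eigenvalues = [(-1.53+0j), (2.07+2.14j), (2.07-2.14j)]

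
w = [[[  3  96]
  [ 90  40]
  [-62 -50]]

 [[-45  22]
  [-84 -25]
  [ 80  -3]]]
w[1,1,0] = -84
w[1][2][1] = -3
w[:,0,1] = [96, 22]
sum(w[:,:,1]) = 80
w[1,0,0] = -45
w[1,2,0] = 80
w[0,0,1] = 96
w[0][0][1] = 96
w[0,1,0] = 90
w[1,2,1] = -3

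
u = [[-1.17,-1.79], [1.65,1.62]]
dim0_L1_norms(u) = [2.82, 3.41]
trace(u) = 0.45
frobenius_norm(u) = 3.15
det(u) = 1.06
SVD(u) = [[-0.68, 0.73], [0.73, 0.68]] @ diag([3.131409312440971, 0.3378989759646586]) @ [[0.64,0.77], [0.77,-0.64]]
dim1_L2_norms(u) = [2.14, 2.31]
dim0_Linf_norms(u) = [1.65, 1.79]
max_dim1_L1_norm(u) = 3.27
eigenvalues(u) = [(0.23+1j), (0.23-1j)]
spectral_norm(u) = 3.13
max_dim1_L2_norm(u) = 2.31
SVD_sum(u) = [[-1.36,-1.63], [1.47,1.77]] + [[0.19, -0.16], [0.18, -0.15]]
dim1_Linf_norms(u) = [1.79, 1.65]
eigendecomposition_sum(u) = [[-0.58+0.66j,(-0.9+0.2j)],[0.82-0.18j,0.81+0.35j]] + [[-0.58-0.66j, (-0.9-0.2j)], [0.82+0.18j, (0.81-0.35j)]]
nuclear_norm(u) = 3.47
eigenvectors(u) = [[0.72+0.00j,  (0.72-0j)],[-0.56-0.40j,  (-0.56+0.4j)]]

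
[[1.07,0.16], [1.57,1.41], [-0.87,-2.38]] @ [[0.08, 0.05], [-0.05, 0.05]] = [[0.08, 0.06], [0.06, 0.15], [0.05, -0.16]]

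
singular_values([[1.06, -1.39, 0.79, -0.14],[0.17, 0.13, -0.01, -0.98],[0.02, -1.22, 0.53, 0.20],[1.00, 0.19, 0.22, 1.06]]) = [2.3, 1.57, 0.99, 0.05]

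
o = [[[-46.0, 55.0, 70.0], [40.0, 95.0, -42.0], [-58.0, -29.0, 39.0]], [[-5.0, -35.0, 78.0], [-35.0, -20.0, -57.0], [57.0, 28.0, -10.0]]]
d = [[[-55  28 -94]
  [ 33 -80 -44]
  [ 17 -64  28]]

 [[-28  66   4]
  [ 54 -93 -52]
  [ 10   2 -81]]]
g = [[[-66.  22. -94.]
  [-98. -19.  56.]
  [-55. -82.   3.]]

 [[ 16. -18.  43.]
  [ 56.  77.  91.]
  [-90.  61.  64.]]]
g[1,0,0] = 16.0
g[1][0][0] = 16.0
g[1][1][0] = 56.0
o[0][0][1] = 55.0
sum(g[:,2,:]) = -99.0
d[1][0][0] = -28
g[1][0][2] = 43.0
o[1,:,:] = [[-5.0, -35.0, 78.0], [-35.0, -20.0, -57.0], [57.0, 28.0, -10.0]]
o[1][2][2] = -10.0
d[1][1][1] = -93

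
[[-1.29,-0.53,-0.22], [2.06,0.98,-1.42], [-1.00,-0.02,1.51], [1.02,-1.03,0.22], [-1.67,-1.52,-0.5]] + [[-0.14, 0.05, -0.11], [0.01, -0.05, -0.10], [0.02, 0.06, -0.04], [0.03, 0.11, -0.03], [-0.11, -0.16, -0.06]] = [[-1.43,  -0.48,  -0.33], [2.07,  0.93,  -1.52], [-0.98,  0.04,  1.47], [1.05,  -0.92,  0.19], [-1.78,  -1.68,  -0.56]]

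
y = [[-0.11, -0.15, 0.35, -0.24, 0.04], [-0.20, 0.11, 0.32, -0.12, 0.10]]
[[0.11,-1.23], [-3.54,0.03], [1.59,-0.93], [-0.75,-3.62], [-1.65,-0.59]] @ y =[[0.23, -0.15, -0.36, 0.12, -0.12],[0.38, 0.53, -1.23, 0.85, -0.14],[0.01, -0.34, 0.26, -0.27, -0.03],[0.81, -0.29, -1.42, 0.61, -0.39],[0.3, 0.18, -0.77, 0.47, -0.12]]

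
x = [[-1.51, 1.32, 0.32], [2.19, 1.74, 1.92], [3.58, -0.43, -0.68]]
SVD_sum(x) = [[-1.41, -0.06, -0.13], [2.42, 0.1, 0.22], [3.46, 0.15, 0.32]] + [[-0.13, 0.98, 0.89],[-0.22, 1.75, 1.57],[0.10, -0.82, -0.74]] + [[0.02, 0.4, -0.44], [-0.01, -0.11, 0.12], [0.01, 0.24, -0.26]]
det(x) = 9.28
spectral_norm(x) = 4.47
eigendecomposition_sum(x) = [[0.64+0.00j, 0.62+0.00j, 0.40-0.00j], [2.00+0.00j, 1.94+0.00j, (1.24-0j)], [0.41+0.00j, 0.39+0.00j, (0.25-0j)]] + [[(-1.07-0.64j), 0.35+0.28j, (-0.04-0.38j)], [(0.09-1.31j), -0.10+0.46j, 0.34-0.21j], [(1.59+3.07j), (-0.41-1.17j), (-0.47+0.95j)]] + [[-1.07+0.64j, (0.35-0.28j), -0.04+0.38j], [0.09+1.31j, (-0.1-0.46j), (0.34+0.21j)], [(1.59-3.07j), -0.41+1.17j, -0.47-0.95j]]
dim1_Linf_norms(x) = [1.51, 2.19, 3.58]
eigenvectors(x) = [[(-0.3+0j), (-0.27+0.17j), (-0.27-0.17j)], [-0.94+0.00j, -0.29-0.18j, (-0.29+0.18j)], [(-0.19+0j), 0.89+0.00j, (0.89-0j)]]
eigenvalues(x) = [(2.83+0j), (-1.64+0.77j), (-1.64-0.77j)]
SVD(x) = [[-0.32, -0.45, 0.83], [0.54, -0.81, -0.23], [0.78, 0.38, 0.5]] @ diag([4.474827983208545, 2.927878053318097, 0.7086216378237371]) @ [[0.99, 0.04, 0.09], [0.09, -0.74, -0.67], [0.04, 0.67, -0.74]]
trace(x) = -0.45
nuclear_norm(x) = 8.11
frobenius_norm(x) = 5.39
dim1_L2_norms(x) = [2.03, 3.39, 3.67]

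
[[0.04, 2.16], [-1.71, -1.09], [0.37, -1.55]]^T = [[0.04, -1.71, 0.37], [2.16, -1.09, -1.55]]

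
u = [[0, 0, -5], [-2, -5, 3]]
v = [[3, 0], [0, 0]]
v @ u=[[0, 0, -15], [0, 0, 0]]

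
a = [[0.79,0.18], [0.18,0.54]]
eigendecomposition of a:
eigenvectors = [[0.89, -0.46], [0.46, 0.89]]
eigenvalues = [0.88, 0.45]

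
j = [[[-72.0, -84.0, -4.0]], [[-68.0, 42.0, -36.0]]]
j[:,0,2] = [-4.0, -36.0]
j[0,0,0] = -72.0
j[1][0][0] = -68.0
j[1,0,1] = 42.0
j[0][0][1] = -84.0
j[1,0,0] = -68.0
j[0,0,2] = -4.0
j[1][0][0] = -68.0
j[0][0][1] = -84.0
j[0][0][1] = -84.0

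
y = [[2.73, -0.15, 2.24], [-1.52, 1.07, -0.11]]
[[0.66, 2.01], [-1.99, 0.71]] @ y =[[-1.25, 2.05, 1.26], [-6.51, 1.06, -4.54]]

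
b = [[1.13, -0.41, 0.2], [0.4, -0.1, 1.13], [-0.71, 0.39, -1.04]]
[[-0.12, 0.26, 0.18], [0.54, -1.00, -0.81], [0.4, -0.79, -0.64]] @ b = [[-0.16, 0.09, 0.08], [0.79, -0.44, -0.18], [0.59, -0.33, -0.15]]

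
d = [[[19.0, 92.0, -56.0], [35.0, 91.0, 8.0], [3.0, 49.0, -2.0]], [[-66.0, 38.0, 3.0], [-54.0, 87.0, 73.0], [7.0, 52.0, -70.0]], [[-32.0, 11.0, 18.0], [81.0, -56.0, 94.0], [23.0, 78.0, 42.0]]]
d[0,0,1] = 92.0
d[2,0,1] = 11.0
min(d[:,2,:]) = -70.0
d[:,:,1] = [[92.0, 91.0, 49.0], [38.0, 87.0, 52.0], [11.0, -56.0, 78.0]]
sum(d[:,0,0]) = -79.0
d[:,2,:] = [[3.0, 49.0, -2.0], [7.0, 52.0, -70.0], [23.0, 78.0, 42.0]]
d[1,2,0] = 7.0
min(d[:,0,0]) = -66.0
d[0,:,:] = [[19.0, 92.0, -56.0], [35.0, 91.0, 8.0], [3.0, 49.0, -2.0]]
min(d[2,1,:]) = -56.0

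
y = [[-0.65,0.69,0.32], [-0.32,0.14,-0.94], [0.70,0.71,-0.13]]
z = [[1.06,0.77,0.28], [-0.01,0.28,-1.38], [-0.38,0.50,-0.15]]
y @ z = [[-0.82, -0.15, -1.18],[0.02, -0.68, -0.14],[0.78, 0.67, -0.76]]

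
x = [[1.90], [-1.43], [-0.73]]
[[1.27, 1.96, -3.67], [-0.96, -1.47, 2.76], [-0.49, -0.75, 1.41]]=x@[[0.67, 1.03, -1.93]]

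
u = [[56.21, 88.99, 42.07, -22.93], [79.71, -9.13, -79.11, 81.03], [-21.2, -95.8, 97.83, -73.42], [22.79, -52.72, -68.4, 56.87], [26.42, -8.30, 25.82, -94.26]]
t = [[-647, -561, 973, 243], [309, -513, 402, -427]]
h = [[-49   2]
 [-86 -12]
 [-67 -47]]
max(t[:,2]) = 973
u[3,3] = 56.87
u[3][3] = 56.87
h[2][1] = -47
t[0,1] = -561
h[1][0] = -86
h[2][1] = -47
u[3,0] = 22.79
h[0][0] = -49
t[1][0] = 309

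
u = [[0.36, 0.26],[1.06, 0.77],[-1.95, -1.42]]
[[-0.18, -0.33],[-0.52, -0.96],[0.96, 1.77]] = u @ [[-0.01, -1.06], [-0.66, 0.21]]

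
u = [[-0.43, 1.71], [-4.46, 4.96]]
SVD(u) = [[-0.23, -0.97],[-0.97, 0.23]] @ diag([6.852698673149182, 0.8016987557801525]) @ [[0.65, -0.76],[-0.76, -0.65]]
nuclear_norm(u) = 7.65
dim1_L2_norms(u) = [1.76, 6.67]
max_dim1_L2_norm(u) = 6.67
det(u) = 5.49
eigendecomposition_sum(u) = [[(-0.21+5.36j), (0.86-3.21j)], [-2.23+8.38j, 2.48-4.76j]] + [[(-0.22-5.36j), 0.86+3.21j], [(-2.23-8.38j), (2.48+4.76j)]]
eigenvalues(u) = [(2.26+0.6j), (2.26-0.6j)]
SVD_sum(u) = [[-1.02, 1.20], [-4.32, 5.08]] + [[0.59, 0.51], [-0.14, -0.12]]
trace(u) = 4.53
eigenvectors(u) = [[0.51-0.11j, (0.51+0.11j)], [0.85+0.00j, (0.85-0j)]]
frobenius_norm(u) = 6.90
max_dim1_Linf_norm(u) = 4.96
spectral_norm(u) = 6.85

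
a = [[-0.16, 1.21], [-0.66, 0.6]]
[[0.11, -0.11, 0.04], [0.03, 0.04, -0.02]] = a@[[0.04, -0.16, 0.06], [0.1, -0.11, 0.04]]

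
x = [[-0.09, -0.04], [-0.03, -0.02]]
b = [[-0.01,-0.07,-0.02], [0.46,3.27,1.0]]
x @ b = [[-0.02, -0.12, -0.04], [-0.01, -0.06, -0.02]]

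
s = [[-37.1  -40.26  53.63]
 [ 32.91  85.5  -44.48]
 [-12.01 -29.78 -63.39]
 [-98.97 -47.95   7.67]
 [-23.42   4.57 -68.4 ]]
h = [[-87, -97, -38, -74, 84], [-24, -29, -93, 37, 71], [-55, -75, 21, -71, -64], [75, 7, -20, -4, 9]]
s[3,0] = -98.97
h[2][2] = 21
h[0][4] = 84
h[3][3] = -4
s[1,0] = 32.91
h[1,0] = -24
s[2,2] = -63.39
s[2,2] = -63.39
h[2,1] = -75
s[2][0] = -12.01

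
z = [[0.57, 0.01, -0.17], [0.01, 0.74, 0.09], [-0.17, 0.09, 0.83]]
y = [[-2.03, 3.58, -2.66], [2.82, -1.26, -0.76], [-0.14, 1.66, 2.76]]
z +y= [[-1.46, 3.59, -2.83], [2.83, -0.52, -0.67], [-0.31, 1.75, 3.59]]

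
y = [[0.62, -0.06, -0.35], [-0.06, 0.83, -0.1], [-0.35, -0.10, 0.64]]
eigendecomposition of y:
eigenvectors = [[0.70, 0.66, 0.29],[0.19, 0.21, -0.96],[0.69, -0.72, -0.02]]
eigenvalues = [0.26, 0.99, 0.85]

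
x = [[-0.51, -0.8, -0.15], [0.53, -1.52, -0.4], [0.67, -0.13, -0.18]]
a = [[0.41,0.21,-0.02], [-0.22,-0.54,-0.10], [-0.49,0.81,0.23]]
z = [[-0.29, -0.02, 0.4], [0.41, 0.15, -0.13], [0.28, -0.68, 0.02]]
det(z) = -0.10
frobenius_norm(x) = 2.04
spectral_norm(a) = 1.06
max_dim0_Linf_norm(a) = 0.81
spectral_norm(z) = 0.75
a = z @ x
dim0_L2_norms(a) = [0.68, 1.0, 0.25]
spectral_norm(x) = 1.81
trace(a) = 0.10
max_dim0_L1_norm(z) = 0.98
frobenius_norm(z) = 1.00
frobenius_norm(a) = 1.23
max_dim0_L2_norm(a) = 1.0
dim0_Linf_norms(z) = [0.41, 0.68, 0.4]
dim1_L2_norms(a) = [0.46, 0.59, 0.97]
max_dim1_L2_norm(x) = 1.66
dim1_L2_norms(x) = [0.96, 1.66, 0.71]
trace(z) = -0.12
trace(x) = -2.21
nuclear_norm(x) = 2.82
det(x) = -0.12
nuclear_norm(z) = 1.59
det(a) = 0.01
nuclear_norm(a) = 1.70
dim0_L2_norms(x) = [0.99, 1.72, 0.46]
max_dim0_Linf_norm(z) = 0.68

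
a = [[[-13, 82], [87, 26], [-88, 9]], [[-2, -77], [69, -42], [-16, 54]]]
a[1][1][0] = 69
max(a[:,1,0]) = 87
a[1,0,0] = -2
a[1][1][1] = -42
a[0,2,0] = -88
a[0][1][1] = 26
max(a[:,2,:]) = 54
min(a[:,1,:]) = -42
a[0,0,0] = -13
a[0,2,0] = -88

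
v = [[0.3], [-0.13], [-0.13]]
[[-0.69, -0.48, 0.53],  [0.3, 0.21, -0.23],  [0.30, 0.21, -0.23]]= v @ [[-2.3,-1.61,1.78]]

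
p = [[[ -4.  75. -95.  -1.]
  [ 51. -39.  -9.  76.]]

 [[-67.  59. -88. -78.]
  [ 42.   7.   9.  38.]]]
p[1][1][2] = 9.0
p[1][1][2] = 9.0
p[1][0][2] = -88.0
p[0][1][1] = -39.0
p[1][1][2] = 9.0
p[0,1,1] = -39.0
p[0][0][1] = 75.0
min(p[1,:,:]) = -88.0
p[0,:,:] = [[-4.0, 75.0, -95.0, -1.0], [51.0, -39.0, -9.0, 76.0]]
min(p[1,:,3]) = -78.0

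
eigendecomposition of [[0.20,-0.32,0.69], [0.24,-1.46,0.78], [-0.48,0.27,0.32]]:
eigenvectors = [[(0.73+0j), 0.73-0.00j, 0.22+0.00j],[0.24+0.20j, (0.24-0.2j), 0.97+0.00j],[(0.18+0.59j), 0.18-0.59j, (-0.09+0j)]]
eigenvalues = [(0.27+0.47j), (0.27-0.47j), (-1.48+0j)]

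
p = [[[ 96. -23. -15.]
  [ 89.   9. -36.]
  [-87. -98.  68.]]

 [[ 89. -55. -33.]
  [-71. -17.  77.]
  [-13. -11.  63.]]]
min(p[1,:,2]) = -33.0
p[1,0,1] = -55.0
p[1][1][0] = -71.0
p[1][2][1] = -11.0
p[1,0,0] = 89.0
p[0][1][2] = -36.0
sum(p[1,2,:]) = 39.0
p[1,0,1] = -55.0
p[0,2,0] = -87.0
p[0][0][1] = -23.0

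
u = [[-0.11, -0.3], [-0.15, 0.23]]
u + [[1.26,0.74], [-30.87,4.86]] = [[1.15, 0.44], [-31.02, 5.09]]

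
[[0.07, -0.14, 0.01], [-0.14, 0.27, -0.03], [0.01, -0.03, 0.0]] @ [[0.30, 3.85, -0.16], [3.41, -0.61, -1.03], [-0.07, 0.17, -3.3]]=[[-0.46, 0.36, 0.10],[0.88, -0.71, -0.16],[-0.10, 0.06, 0.03]]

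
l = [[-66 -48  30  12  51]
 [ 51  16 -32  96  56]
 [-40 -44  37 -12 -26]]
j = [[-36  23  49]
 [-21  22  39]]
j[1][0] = -21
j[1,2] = 39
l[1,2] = -32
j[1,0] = -21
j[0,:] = [-36, 23, 49]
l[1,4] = 56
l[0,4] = 51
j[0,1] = 23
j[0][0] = -36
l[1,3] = 96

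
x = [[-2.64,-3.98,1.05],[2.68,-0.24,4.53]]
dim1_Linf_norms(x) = [3.98, 4.53]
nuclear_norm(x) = 10.16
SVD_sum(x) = [[-1.02, -0.30, -1.21], [3.20, 0.93, 3.81]] + [[-1.62, -3.68, 2.26],[-0.52, -1.17, 0.72]]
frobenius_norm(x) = 7.19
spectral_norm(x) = 5.31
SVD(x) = [[-0.3, 0.95],[0.95, 0.3]] @ diag([5.309898397295617, 4.845449309444629]) @ [[0.63,0.18,0.75], [-0.35,-0.8,0.49]]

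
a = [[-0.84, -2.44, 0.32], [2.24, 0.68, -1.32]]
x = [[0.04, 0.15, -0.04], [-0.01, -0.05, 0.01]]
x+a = [[-0.80, -2.29, 0.28], [2.23, 0.63, -1.31]]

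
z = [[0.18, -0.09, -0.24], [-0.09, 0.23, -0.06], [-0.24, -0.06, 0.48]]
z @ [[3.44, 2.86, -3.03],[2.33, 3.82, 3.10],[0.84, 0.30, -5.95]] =[[0.21,  0.10,  0.6], [0.18,  0.60,  1.34], [-0.56,  -0.77,  -2.31]]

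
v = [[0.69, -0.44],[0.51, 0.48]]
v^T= [[0.69,0.51],[-0.44,0.48]]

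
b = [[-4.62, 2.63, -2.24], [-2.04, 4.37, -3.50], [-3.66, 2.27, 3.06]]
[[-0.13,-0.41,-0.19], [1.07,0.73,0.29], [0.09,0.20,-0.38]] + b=[[-4.75, 2.22, -2.43], [-0.97, 5.10, -3.21], [-3.57, 2.47, 2.68]]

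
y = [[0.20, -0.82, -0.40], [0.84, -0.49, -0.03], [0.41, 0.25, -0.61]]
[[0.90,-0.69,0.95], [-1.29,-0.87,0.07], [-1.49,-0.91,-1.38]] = y @[[-2.54,-0.91,-0.95], [-1.73,0.16,-1.82], [0.03,0.95,0.88]]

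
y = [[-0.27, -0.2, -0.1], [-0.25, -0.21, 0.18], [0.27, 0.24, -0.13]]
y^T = [[-0.27,-0.25,0.27], [-0.20,-0.21,0.24], [-0.1,0.18,-0.13]]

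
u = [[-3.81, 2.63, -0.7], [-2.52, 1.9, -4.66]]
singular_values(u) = [6.73, 2.88]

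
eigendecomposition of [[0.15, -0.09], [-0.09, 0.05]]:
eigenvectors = [[0.86,0.51], [-0.51,0.86]]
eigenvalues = [0.2, -0.0]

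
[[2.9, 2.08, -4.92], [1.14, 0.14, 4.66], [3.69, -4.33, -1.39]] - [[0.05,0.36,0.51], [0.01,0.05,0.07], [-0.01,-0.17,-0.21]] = [[2.85, 1.72, -5.43], [1.13, 0.09, 4.59], [3.7, -4.16, -1.18]]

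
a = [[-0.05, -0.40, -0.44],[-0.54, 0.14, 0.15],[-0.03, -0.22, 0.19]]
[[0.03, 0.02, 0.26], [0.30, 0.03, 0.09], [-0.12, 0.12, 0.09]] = a@[[-0.55, -0.06, -0.32], [0.34, -0.32, -0.48], [-0.31, 0.25, -0.11]]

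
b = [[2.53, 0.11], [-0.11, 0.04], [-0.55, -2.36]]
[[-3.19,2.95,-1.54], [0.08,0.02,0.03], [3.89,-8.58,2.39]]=b@[[-1.20, 1.02, -0.57], [-1.37, 3.40, -0.88]]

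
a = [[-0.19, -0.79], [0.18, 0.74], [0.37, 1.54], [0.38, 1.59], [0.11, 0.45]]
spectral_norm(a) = 2.58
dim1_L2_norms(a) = [0.81, 0.76, 1.58, 1.63, 0.46]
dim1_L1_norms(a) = [0.98, 0.92, 1.91, 1.97, 0.56]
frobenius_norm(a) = 2.58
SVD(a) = [[-0.32,  0.08], [0.30,  -0.64], [0.61,  -0.04], [0.63,  0.53], [0.18,  -0.54]] @ diag([2.576002371881186, 0.003432209565990752]) @ [[0.23,0.97], [-0.97,0.23]]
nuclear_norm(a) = 2.58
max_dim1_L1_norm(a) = 1.97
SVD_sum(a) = [[-0.19, -0.79], [0.18, 0.74], [0.37, 1.54], [0.38, 1.59], [0.11, 0.45]] + [[-0.0, 0.0], [0.00, -0.0], [0.0, -0.0], [-0.0, 0.00], [0.0, -0.00]]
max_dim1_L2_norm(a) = 1.63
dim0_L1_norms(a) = [1.23, 5.11]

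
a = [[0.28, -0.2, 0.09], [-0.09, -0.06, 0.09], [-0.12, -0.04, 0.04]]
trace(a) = 0.26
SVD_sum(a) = [[0.30,  -0.18,  0.07], [-0.02,  0.01,  -0.01], [-0.06,  0.04,  -0.01]] + [[-0.02, -0.02, 0.02], [-0.07, -0.08, 0.08], [-0.06, -0.07, 0.07]] + [[-0.0, -0.0, -0.0], [0.0, 0.01, 0.01], [-0.00, -0.01, -0.01]]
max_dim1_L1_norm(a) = 0.57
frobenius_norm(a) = 0.40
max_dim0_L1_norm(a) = 0.49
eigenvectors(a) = [[(0.89+0j), -0.20+0.22j, (-0.2-0.22j)], [(-0.3+0j), -0.54+0.40j, -0.54-0.40j], [-0.35+0.00j, -0.68+0.00j, -0.68-0.00j]]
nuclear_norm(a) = 0.56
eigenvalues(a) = [(0.31+0j), (-0.03+0.06j), (-0.03-0.06j)]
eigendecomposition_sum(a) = [[0.28+0.00j, (-0.15+0j), 0.04+0.00j], [(-0.09-0j), 0.05+0.00j, -0.01+0.00j], [-0.11-0.00j, (0.06+0j), -0.02+0.00j]] + [[0j, -0.02+0.01j, 0.02+0.01j], [0.01j, (-0.06+0.01j), 0.05+0.02j], [(-0.01+0.01j), (-0.05-0.03j), (0.03+0.05j)]] + [[-0j, -0.02-0.01j, (0.02-0.01j)], [-0.01j, -0.06-0.01j, (0.05-0.02j)], [-0.01-0.01j, -0.05+0.03j, (0.03-0.05j)]]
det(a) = 0.00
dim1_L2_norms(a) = [0.36, 0.14, 0.13]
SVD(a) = [[-0.98, -0.18, 0.11], [0.07, -0.77, -0.64], [0.20, -0.61, 0.76]] @ diag([0.36248044243982863, 0.1789038787942486, 0.02239042208174927]) @ [[-0.84, 0.50, -0.20],[0.51, 0.6, -0.62],[-0.19, -0.62, -0.76]]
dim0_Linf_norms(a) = [0.28, 0.2, 0.09]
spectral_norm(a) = 0.36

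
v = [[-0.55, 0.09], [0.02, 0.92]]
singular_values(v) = [0.93, 0.55]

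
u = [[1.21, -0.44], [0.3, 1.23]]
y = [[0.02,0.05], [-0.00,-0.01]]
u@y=[[0.02, 0.06], [0.01, 0.0]]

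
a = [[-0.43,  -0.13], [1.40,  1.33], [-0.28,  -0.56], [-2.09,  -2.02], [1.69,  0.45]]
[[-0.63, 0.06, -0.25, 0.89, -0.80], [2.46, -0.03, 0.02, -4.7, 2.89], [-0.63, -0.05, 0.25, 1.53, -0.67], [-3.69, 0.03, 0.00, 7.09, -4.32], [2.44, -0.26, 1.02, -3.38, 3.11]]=a @ [[1.32, -0.21, 0.83, -1.47, 1.75], [0.46, 0.2, -0.86, -1.99, 0.33]]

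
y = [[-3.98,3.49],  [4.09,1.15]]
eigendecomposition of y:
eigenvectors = [[-0.87, -0.44],[0.5, -0.9]]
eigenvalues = [-5.98, 3.15]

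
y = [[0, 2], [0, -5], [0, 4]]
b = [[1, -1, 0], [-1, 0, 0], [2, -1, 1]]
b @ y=[[0, 7], [0, -2], [0, 13]]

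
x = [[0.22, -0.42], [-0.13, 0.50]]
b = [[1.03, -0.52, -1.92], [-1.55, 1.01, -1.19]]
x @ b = [[0.88, -0.54, 0.08],  [-0.91, 0.57, -0.35]]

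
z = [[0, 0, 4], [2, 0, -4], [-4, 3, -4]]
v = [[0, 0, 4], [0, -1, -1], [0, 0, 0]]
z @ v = [[0, 0, 0], [0, 0, 8], [0, -3, -19]]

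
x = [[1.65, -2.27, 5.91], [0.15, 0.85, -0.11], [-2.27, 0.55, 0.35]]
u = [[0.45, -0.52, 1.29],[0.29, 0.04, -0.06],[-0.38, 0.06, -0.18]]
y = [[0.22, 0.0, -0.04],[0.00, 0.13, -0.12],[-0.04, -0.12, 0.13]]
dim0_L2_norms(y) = [0.22, 0.18, 0.18]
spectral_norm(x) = 6.57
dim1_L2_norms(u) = [1.46, 0.3, 0.42]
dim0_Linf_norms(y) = [0.22, 0.13, 0.13]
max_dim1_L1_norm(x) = 9.83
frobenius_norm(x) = 7.01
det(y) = 0.00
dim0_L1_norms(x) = [4.07, 3.67, 6.37]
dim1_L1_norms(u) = [2.26, 0.39, 0.62]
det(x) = 12.03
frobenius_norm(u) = 1.55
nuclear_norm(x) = 9.67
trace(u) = 0.31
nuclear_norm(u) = 1.92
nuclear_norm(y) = 0.48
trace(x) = 2.85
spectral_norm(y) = 0.27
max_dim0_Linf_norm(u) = 1.29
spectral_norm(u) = 1.49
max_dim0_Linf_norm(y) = 0.22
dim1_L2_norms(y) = [0.22, 0.18, 0.18]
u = y @ x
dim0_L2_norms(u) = [0.66, 0.52, 1.3]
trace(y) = 0.48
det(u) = 0.00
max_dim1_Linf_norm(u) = 1.29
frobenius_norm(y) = 0.34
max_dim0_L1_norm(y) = 0.29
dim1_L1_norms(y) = [0.26, 0.25, 0.29]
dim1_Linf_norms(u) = [1.29, 0.29, 0.38]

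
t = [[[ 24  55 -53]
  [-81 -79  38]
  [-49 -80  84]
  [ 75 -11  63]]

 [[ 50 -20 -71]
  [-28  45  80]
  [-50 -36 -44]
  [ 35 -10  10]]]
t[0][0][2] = -53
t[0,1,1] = -79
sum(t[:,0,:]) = -15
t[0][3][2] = 63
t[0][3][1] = -11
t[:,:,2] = [[-53, 38, 84, 63], [-71, 80, -44, 10]]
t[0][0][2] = -53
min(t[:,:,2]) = -71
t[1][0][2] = -71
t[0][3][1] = -11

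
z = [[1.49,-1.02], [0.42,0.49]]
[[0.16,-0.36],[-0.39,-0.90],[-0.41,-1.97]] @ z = [[0.09, -0.34], [-0.96, -0.04], [-1.44, -0.55]]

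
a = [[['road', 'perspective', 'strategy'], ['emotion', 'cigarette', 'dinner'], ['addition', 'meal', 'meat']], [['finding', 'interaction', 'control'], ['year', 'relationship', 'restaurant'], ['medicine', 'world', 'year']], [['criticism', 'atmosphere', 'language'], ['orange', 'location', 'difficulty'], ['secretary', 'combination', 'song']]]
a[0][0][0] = 'road'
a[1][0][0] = 'finding'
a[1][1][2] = 'restaurant'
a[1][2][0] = 'medicine'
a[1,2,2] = 'year'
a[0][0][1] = 'perspective'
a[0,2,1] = 'meal'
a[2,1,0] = 'orange'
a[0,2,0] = 'addition'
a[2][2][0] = 'secretary'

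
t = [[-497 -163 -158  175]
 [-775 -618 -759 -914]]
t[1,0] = -775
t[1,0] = -775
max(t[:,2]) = -158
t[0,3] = 175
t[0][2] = -158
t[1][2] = -759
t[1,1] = -618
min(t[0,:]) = -497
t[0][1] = -163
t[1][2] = -759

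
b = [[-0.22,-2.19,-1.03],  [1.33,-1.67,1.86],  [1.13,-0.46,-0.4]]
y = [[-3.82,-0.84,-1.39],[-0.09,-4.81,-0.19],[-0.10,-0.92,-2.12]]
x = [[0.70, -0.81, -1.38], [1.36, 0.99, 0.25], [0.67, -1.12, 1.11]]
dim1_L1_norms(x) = [2.89, 2.6, 2.9]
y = b @ x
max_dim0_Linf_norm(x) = 1.38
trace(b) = -2.29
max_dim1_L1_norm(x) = 2.9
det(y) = -37.59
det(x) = 5.07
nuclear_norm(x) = 5.16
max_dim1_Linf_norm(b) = 2.19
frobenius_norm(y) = 6.76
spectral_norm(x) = 1.81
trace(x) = 2.80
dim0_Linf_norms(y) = [3.82, 4.81, 2.12]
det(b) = -7.42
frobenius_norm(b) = 3.95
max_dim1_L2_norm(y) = 4.81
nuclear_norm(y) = 10.95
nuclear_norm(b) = 6.39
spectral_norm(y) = 5.24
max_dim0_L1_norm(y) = 6.57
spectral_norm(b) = 3.04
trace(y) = -10.75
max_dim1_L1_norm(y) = 6.05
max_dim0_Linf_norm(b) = 2.19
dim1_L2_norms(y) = [4.15, 4.81, 2.31]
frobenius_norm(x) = 2.98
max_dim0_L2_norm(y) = 4.97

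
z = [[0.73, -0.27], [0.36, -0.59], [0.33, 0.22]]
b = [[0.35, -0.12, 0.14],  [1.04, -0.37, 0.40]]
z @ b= [[-0.03, 0.01, -0.01],[-0.49, 0.18, -0.19],[0.34, -0.12, 0.13]]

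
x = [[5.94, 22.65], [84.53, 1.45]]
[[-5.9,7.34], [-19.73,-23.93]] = x@[[-0.23,-0.29], [-0.20,0.40]]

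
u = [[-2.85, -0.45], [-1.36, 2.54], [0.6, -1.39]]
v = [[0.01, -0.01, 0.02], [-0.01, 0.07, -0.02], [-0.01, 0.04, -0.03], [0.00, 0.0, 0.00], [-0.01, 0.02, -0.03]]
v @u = [[-0.00, -0.06],[-0.08, 0.21],[-0.04, 0.15],[0.0, 0.00],[-0.02, 0.10]]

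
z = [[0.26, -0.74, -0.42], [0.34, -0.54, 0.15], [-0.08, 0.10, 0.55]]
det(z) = 0.070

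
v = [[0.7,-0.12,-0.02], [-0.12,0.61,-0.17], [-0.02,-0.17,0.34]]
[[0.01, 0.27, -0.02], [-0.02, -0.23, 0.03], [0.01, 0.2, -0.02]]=v@ [[0.01, 0.38, -0.02], [-0.02, -0.15, 0.03], [0.02, 0.55, -0.04]]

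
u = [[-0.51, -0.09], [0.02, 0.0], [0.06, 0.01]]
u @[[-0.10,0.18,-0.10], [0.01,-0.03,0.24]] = [[0.05, -0.09, 0.03],[-0.00, 0.0, -0.0],[-0.01, 0.01, -0.00]]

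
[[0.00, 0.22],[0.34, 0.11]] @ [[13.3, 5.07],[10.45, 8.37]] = [[2.3, 1.84], [5.67, 2.64]]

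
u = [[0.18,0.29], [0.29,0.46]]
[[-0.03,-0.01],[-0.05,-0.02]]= u @ [[-0.22,-0.24], [0.02,0.11]]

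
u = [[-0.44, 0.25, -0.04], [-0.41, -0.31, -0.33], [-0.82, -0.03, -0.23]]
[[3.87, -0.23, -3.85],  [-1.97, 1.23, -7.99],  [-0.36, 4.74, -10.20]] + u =[[3.43, 0.02, -3.89], [-2.38, 0.92, -8.32], [-1.18, 4.71, -10.43]]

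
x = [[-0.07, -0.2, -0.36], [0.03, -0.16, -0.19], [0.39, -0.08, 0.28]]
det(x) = -0.00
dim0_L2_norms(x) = [0.4, 0.27, 0.49]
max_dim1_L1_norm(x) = 0.75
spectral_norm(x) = 0.59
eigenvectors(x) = [[0.68+0.00j,(0.68-0j),(-0.51+0j)], [(0.38-0.08j),0.38+0.08j,-0.72+0.00j], [-0.40-0.48j,(-0.4+0.48j),0.48+0.00j]]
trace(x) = 0.05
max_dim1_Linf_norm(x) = 0.39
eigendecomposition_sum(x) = [[(-0.04+0.25j),-0.09-0.14j,-0.18+0.05j], [0.01+0.15j,-0.07-0.07j,-0.10+0.05j], [(0.2-0.12j),-0.05+0.15j,0.14+0.10j]] + [[-0.04-0.25j, (-0.09+0.14j), (-0.18-0.05j)], [(0.01-0.15j), (-0.07+0.07j), (-0.1-0.05j)], [(0.2+0.12j), -0.05-0.15j, 0.14-0.10j]] + [[(0.01+0j), -0.01-0.00j, 0.00+0.00j], [(0.01+0j), (-0.02-0j), 0.00+0.00j], [-0.01-0.00j, 0.01+0.00j, (-0-0j)]]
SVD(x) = [[-0.63, -0.53, 0.56], [-0.29, -0.51, -0.81], [0.72, -0.67, 0.17]] @ diag([0.5891890138137611, 0.35614310306820496, 0.004289071941295072]) @ [[0.54, 0.2, 0.82], [-0.68, 0.68, 0.28], [0.5, 0.71, -0.50]]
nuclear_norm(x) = 0.95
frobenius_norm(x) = 0.69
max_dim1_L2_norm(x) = 0.49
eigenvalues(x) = [(0.03+0.28j), (0.03-0.28j), (-0.01+0j)]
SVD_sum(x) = [[-0.2, -0.07, -0.31], [-0.09, -0.03, -0.14], [0.23, 0.08, 0.35]] + [[0.13, -0.13, -0.05], [0.12, -0.12, -0.05], [0.16, -0.16, -0.07]] + [[0.00, 0.00, -0.0], [-0.00, -0.00, 0.00], [0.0, 0.00, -0.00]]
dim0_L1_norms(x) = [0.49, 0.44, 0.83]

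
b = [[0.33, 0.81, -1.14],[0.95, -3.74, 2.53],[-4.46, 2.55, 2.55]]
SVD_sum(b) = [[-0.05, 0.04, 0.01], [1.94, -1.73, -0.51], [-3.97, 3.54, 1.05]] + [[0.38,0.76,-1.16], [-0.99,-2.01,3.04], [-0.49,-0.99,1.5]] + [[0.0, 0.0, 0.0], [0.0, 0.0, 0.00], [0.00, 0.0, 0.0]]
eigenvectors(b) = [[-0.21, -0.63, -0.22], [0.27, -0.54, 0.88], [0.94, -0.56, -0.42]]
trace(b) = -0.86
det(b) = -0.12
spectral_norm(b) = 6.04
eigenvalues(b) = [4.3, 0.01, -5.17]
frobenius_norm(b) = 7.50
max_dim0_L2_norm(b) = 4.6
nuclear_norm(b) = 10.49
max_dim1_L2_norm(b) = 5.74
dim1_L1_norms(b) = [2.28, 7.22, 9.56]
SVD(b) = [[0.01, 0.32, 0.95], [-0.44, -0.85, 0.29], [0.9, -0.42, 0.13]] @ diag([6.036611324682654, 4.451011380889737, 0.004626219102622582]) @ [[-0.73, 0.65, 0.19],[0.26, 0.53, -0.8],[0.63, 0.54, 0.56]]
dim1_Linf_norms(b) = [1.14, 3.74, 4.46]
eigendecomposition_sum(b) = [[0.81, -0.16, -0.75], [-1.02, 0.20, 0.95], [-3.54, 0.69, 3.30]] + [[0.0, 0.00, 0.0], [0.00, 0.00, 0.0], [0.00, 0.0, 0.00]] + [[-0.48, 0.97, -0.39], [1.96, -3.94, 1.58], [-0.93, 1.86, -0.75]]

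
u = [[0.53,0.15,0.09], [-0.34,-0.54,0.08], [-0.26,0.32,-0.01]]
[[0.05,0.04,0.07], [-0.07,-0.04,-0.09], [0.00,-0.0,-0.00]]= u @ [[0.08, 0.06, 0.12], [0.07, 0.04, 0.09], [-0.03, -0.0, -0.04]]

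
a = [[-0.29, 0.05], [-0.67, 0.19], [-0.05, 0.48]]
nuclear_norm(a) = 1.22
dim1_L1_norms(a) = [0.34, 0.86, 0.53]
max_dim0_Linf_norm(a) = 0.67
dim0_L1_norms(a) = [1.01, 0.72]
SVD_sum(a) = [[-0.26, 0.12], [-0.62, 0.3], [-0.23, 0.11]] + [[-0.03, -0.07], [-0.05, -0.11], [0.18, 0.37]]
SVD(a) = [[-0.36, 0.18],[-0.88, 0.27],[-0.32, -0.94]] @ diag([0.7841933416111763, 0.43536284059700947]) @ [[0.9, -0.43], [-0.43, -0.90]]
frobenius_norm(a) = 0.90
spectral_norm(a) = 0.78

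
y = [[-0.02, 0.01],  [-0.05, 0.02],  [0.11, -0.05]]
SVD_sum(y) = [[-0.02,0.01], [-0.05,0.02], [0.11,-0.05]] + [[0.00, 0.0], [-0.00, -0.00], [-0.0, -0.00]]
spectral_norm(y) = 0.13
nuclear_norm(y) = 0.14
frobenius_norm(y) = 0.13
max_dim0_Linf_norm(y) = 0.11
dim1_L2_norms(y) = [0.02, 0.05, 0.12]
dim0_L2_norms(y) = [0.12, 0.05]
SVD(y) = [[-0.17, 0.39], [-0.40, -0.86], [0.9, -0.31]] @ diag([0.13414129421143572, 0.002472486052749489]) @ [[0.91,  -0.41], [0.41,  0.91]]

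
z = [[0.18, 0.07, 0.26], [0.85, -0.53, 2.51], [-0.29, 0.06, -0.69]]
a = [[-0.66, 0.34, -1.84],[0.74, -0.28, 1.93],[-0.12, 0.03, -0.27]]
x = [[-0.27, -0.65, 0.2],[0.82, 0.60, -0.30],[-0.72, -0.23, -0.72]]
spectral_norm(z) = 2.82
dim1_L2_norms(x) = [0.73, 1.06, 1.04]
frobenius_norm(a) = 2.89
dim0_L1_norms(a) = [1.52, 0.65, 4.04]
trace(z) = -1.04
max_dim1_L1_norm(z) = 3.89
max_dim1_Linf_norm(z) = 2.51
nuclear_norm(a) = 2.97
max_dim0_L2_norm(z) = 2.62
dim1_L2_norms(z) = [0.32, 2.7, 0.75]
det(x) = -0.34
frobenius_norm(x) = 1.66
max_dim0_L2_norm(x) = 1.12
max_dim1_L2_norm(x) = 1.06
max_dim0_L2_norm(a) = 2.68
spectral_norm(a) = 2.89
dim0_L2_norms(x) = [1.12, 0.91, 0.81]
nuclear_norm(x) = 2.53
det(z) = 0.00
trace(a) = -1.21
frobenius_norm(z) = 2.82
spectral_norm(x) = 1.38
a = x @ z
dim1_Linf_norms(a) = [1.84, 1.93, 0.27]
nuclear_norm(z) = 3.00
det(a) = -0.00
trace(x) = -0.39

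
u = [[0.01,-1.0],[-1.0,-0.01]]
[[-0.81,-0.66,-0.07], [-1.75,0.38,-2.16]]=u @ [[1.74,-0.39,2.16], [0.83,0.66,0.09]]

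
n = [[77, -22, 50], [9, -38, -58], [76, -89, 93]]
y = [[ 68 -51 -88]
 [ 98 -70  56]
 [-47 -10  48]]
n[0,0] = 77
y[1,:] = [98, -70, 56]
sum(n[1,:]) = -87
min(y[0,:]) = -88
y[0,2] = -88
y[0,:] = [68, -51, -88]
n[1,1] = -38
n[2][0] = 76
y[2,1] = -10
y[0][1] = -51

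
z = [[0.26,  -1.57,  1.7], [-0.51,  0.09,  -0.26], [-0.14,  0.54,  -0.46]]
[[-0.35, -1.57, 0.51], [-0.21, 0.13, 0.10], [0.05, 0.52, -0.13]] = z @ [[0.58,  -0.04,  -0.33], [-0.04,  0.84,  -0.14], [-0.33,  -0.14,  0.22]]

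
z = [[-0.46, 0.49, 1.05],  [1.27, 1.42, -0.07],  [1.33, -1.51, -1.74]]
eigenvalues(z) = [-2.68, 0.46, 1.45]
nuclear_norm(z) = 5.14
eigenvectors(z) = [[-0.45, 0.47, 0.00], [0.15, -0.57, -0.9], [0.88, 0.68, 0.43]]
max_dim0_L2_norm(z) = 2.13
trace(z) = -0.78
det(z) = -1.77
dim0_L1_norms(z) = [3.06, 3.42, 2.86]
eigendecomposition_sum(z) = [[-0.78, 0.42, 0.90], [0.27, -0.15, -0.31], [1.53, -0.83, -1.76]] + [[0.33, 0.07, 0.15], [-0.40, -0.09, -0.19], [0.47, 0.11, 0.22]] + [[-0.01, -0.01, -0.0],[1.40, 1.66, 0.42],[-0.67, -0.79, -0.2]]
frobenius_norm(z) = 3.50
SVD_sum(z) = [[-0.54,0.69,0.83],  [-0.09,0.11,0.13],  [1.20,-1.51,-1.83]] + [[-0.07,-0.07,0.01],  [1.35,1.32,-0.21],  [0.06,0.06,-0.01]] + [[0.16, -0.13, 0.21], [0.01, -0.00, 0.01], [0.07, -0.06, 0.1]]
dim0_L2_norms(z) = [1.9, 2.13, 2.03]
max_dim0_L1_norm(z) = 3.42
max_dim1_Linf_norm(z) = 1.74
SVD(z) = [[-0.41,0.05,0.91], [-0.06,-1.0,0.03], [0.91,-0.05,0.42]] @ diag([2.9234629147489595, 1.9017149066673475, 0.31913163404263706]) @ [[0.45, -0.57, -0.69], [-0.71, -0.69, 0.11], [0.54, -0.44, 0.72]]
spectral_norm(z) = 2.92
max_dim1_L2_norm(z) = 2.66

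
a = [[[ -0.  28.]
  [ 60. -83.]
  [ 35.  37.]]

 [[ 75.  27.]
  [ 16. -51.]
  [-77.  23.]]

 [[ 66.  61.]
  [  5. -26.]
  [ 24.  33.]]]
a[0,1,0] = 60.0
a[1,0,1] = 27.0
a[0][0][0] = -0.0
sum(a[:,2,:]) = 75.0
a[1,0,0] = 75.0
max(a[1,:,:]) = 75.0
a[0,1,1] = -83.0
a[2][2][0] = 24.0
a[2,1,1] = -26.0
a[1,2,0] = -77.0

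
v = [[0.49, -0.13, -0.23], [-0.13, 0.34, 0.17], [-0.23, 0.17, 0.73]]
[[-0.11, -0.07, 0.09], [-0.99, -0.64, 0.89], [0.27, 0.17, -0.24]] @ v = [[-0.07,0.01,0.08], [-0.61,0.06,0.77], [0.17,-0.02,-0.21]]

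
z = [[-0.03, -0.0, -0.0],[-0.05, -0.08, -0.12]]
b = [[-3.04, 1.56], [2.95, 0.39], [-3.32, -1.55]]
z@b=[[0.09, -0.05], [0.31, 0.08]]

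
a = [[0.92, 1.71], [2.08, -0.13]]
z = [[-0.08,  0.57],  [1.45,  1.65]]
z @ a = [[1.11, -0.21], [4.77, 2.26]]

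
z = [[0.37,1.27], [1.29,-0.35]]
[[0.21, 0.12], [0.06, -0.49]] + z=[[0.58, 1.39], [1.35, -0.84]]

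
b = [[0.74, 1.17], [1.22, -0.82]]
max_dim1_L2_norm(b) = 1.47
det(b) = -2.03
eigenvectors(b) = [[0.88,-0.47], [0.48,0.88]]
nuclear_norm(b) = 2.85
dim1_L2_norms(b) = [1.38, 1.47]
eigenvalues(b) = [1.39, -1.47]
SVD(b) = [[0.22, -0.98], [-0.98, -0.22]] @ diag([1.4742035422645503, 1.379863730943984]) @ [[-0.7, 0.71], [-0.71, -0.7]]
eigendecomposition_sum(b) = [[1.07,0.57],[0.59,0.31]] + [[-0.33, 0.6],[0.63, -1.13]]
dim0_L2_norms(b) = [1.43, 1.43]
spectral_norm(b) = 1.47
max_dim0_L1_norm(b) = 1.99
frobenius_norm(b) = 2.02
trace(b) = -0.08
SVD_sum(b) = [[-0.22, 0.23], [1.01, -1.03]] + [[0.96, 0.94], [0.21, 0.21]]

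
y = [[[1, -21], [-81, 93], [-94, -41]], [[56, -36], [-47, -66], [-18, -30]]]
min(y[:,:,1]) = -66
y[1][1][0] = -47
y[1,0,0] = 56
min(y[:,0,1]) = -36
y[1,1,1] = -66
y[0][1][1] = 93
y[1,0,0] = 56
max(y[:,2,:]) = -18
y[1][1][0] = -47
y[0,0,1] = -21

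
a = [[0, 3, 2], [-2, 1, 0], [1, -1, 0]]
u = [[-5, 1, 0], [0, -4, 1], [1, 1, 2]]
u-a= [[-5, -2, -2], [2, -5, 1], [0, 2, 2]]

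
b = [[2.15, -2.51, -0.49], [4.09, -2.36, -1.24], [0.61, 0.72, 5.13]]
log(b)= [[2.33, -1.67, -0.29], [2.84, -0.67, -0.36], [-0.22, 0.44, 1.68]]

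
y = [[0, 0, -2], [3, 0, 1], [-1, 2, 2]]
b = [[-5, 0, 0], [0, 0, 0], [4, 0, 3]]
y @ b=[[-8, 0, -6], [-11, 0, 3], [13, 0, 6]]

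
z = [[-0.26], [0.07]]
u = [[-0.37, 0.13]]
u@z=[[0.11]]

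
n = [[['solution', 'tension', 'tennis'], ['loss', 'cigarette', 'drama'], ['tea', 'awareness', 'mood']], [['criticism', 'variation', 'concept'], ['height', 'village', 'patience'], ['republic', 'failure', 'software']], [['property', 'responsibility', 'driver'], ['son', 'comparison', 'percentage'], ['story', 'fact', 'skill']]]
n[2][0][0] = 'property'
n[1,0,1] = 'variation'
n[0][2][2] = 'mood'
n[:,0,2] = ['tennis', 'concept', 'driver']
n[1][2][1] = 'failure'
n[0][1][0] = 'loss'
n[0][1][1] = 'cigarette'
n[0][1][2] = 'drama'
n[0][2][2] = 'mood'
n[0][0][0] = 'solution'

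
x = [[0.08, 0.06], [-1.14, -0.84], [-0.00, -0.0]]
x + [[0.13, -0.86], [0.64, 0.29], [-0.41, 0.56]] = [[0.21, -0.8], [-0.50, -0.55], [-0.41, 0.56]]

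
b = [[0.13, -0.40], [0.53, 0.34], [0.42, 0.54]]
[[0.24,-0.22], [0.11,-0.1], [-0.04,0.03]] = b @ [[0.49,-0.45], [-0.45,0.41]]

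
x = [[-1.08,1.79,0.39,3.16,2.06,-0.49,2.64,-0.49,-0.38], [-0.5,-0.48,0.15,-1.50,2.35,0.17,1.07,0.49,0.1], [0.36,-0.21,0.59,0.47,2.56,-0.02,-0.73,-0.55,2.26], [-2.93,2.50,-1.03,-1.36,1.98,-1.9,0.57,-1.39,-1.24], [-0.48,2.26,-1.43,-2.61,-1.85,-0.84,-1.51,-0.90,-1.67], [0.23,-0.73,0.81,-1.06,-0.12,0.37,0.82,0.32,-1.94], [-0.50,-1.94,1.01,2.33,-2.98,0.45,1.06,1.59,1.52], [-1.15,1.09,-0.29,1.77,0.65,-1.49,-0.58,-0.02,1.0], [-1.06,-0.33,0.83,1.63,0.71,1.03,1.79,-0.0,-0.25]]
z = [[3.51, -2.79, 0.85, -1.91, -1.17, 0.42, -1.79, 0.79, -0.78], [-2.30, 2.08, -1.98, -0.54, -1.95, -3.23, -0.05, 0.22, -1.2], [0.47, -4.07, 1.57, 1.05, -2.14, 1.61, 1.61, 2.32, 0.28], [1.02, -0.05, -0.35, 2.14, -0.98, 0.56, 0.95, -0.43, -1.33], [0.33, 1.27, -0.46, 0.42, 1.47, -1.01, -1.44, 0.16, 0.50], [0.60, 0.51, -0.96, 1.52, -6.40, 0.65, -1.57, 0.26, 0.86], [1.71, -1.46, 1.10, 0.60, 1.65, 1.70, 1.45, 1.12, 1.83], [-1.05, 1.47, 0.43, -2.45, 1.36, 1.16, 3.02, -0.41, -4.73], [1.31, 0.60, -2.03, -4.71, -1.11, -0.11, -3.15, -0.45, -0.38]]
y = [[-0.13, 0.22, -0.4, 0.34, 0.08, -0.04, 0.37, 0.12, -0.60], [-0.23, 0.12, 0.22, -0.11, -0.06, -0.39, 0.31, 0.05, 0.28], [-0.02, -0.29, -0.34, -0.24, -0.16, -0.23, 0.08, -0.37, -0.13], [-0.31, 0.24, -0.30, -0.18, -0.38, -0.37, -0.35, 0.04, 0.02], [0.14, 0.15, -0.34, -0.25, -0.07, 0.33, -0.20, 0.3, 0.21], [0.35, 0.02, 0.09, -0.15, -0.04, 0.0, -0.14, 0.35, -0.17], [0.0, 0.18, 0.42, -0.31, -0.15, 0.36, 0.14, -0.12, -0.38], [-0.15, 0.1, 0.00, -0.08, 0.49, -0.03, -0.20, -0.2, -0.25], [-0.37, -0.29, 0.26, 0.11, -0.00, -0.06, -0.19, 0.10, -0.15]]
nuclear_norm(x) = 29.01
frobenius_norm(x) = 12.42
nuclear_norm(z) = 40.18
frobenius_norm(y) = 2.18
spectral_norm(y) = 1.00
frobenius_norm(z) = 16.27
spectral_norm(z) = 8.99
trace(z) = 12.08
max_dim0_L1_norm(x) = 15.89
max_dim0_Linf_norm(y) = 0.6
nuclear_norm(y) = 6.20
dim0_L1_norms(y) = [1.7, 1.61, 2.37, 1.77, 1.43, 1.81, 1.98, 1.65, 2.19]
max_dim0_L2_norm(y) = 0.88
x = y @ z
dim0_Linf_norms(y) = [0.37, 0.29, 0.42, 0.34, 0.49, 0.39, 0.37, 0.37, 0.6]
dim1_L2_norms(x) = [5.13, 3.11, 3.64, 5.39, 4.92, 2.66, 5.05, 3.12, 3.07]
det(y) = -0.02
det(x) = -730.35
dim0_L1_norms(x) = [8.29, 11.33, 6.53, 15.89, 15.26, 6.76, 10.77, 5.75, 10.36]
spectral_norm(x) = 7.58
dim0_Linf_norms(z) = [3.51, 4.07, 2.03, 4.71, 6.4, 3.23, 3.15, 2.32, 4.73]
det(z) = 38382.19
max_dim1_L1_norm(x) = 14.9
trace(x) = -3.02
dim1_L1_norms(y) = [2.3, 1.77, 1.86, 2.19, 1.99, 1.31, 2.06, 1.5, 1.53]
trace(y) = -0.81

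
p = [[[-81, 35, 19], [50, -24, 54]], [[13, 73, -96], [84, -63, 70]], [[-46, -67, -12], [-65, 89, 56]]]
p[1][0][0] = 13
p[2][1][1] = 89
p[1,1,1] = -63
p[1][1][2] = 70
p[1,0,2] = -96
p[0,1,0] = 50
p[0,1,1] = -24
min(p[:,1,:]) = -65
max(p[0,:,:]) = 54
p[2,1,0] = -65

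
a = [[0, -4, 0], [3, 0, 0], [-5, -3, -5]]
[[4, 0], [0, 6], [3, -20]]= a @ [[0, 2], [-1, 0], [0, 2]]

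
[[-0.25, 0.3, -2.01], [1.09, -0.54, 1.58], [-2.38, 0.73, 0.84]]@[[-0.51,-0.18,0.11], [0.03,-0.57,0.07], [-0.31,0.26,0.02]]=[[0.76, -0.65, -0.05], [-1.06, 0.52, 0.11], [0.98, 0.23, -0.19]]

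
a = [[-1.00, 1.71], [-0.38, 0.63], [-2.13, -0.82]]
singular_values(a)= [2.39, 1.99]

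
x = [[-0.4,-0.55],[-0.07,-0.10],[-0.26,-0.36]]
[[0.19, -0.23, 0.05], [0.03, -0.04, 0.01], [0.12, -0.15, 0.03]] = x@[[-0.63, 0.42, -0.05], [0.12, 0.12, -0.06]]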